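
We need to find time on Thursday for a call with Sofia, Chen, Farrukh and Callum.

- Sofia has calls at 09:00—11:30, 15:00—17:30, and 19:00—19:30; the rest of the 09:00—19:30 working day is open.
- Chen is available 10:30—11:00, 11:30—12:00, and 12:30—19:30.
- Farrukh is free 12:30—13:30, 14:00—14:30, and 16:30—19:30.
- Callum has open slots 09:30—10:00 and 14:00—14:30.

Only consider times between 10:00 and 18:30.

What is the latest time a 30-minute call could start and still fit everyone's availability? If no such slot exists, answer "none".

Sofia free within 09:00–19:30: 11:30–15:00, 17:30–19:00.
Sofia ∩ Chen: 11:30–12:00, 12:30–15:00, 17:30–19:00.
Sofia ∩ Chen ∩ Farrukh: 12:30–13:30, 14:00–14:30, 17:30–19:00.
Sofia ∩ Chen ∩ Farrukh ∩ Callum: 14:00–14:30.
Restricted to 10:00–18:30: 14:00–14:30.
Windows ≥ 30 min: 14:00–14:30.
Latest start in the last window 14:00–14:30 is 14:30 − 30 min = 14:00.

14:00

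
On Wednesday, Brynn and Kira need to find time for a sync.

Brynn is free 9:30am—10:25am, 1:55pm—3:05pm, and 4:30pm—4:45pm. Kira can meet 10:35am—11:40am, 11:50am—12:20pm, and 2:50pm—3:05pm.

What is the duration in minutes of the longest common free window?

15 minutes

Brynn ∩ Kira: 14:50–15:05.
Single common window of 15 minutes.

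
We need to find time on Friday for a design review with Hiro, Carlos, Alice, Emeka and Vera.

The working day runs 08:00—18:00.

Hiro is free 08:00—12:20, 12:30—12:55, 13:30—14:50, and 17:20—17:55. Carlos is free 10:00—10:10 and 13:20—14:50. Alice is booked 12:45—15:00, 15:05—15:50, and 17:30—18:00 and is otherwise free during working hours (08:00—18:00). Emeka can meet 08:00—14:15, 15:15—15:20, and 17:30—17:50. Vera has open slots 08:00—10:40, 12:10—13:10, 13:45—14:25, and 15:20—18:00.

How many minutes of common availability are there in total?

Alice free within 08:00–18:00: 08:00–12:45, 15:00–15:05, 15:50–17:30.
Hiro ∩ Carlos: 10:00–10:10, 13:30–14:50.
Hiro ∩ Carlos ∩ Alice: 10:00–10:10.
Hiro ∩ Carlos ∩ Alice ∩ Emeka: 10:00–10:10.
Hiro ∩ Carlos ∩ Alice ∩ Emeka ∩ Vera: 10:00–10:10.
Total common minutes: 10.

10 minutes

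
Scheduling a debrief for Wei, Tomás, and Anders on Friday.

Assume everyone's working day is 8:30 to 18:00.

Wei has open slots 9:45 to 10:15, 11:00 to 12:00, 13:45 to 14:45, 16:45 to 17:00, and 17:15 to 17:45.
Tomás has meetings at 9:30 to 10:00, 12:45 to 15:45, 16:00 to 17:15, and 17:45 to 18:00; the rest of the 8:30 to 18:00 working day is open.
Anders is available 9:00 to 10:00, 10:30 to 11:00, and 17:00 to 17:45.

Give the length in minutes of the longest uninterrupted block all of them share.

30 minutes

Tomás free within 08:30–18:00: 08:30–09:30, 10:00–12:45, 15:45–16:00, 17:15–17:45.
Wei ∩ Tomás: 10:00–10:15, 11:00–12:00, 17:15–17:45.
Wei ∩ Tomás ∩ Anders: 17:15–17:45.
Single common window of 30 minutes.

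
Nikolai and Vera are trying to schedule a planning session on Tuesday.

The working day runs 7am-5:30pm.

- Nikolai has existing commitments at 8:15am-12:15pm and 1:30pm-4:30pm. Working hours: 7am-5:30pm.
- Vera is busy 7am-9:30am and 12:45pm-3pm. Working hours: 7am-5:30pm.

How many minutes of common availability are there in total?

Nikolai free within 07:00–17:30: 07:00–08:15, 12:15–13:30, 16:30–17:30.
Vera free within 07:00–17:30: 09:30–12:45, 15:00–17:30.
Nikolai ∩ Vera: 12:15–12:45, 16:30–17:30.
Total common minutes: 30 + 60 = 90.

90 minutes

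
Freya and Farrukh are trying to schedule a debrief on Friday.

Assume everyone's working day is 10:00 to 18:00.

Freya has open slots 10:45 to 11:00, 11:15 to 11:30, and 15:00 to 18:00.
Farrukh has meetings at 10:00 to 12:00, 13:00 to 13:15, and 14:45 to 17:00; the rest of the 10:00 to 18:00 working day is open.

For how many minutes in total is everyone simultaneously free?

60 minutes

Farrukh free within 10:00–18:00: 12:00–13:00, 13:15–14:45, 17:00–18:00.
Freya ∩ Farrukh: 17:00–18:00.
Total common minutes: 60.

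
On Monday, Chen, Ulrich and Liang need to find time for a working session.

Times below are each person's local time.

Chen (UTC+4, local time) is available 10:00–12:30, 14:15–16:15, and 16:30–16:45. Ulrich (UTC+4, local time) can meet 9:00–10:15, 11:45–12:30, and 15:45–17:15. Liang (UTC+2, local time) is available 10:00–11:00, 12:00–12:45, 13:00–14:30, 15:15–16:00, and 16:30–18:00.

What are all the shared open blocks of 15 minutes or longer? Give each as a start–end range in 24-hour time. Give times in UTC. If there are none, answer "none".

08:00–08:30, 11:45–12:15

Chen → UTC: 06:00–08:30, 10:15–12:15, 12:30–12:45.
Ulrich → UTC: 05:00–06:15, 07:45–08:30, 11:45–13:15.
Liang → UTC: 08:00–09:00, 10:00–10:45, 11:00–12:30, 13:15–14:00, 14:30–16:00.
Chen ∩ Ulrich: 06:00–06:15, 07:45–08:30, 11:45–12:15, 12:30–12:45.
Chen ∩ Ulrich ∩ Liang: 08:00–08:30, 11:45–12:15.
Windows ≥ 15 min: 08:00–08:30, 11:45–12:15.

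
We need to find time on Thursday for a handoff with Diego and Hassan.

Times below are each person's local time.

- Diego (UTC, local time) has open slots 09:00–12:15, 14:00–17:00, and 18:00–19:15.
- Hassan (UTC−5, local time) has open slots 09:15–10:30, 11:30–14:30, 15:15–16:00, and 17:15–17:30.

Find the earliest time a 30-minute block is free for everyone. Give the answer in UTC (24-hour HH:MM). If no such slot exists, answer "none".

14:15

Diego → UTC: 09:00–12:15, 14:00–17:00, 18:00–19:15.
Hassan → UTC: 14:15–15:30, 16:30–19:30, 20:15–21:00, 22:15–22:30.
Diego ∩ Hassan: 14:15–15:30, 16:30–17:00, 18:00–19:15.
Windows ≥ 30 min: 14:15–15:30, 16:30–17:00, 18:00–19:15.
Earliest such window starts at 14:15.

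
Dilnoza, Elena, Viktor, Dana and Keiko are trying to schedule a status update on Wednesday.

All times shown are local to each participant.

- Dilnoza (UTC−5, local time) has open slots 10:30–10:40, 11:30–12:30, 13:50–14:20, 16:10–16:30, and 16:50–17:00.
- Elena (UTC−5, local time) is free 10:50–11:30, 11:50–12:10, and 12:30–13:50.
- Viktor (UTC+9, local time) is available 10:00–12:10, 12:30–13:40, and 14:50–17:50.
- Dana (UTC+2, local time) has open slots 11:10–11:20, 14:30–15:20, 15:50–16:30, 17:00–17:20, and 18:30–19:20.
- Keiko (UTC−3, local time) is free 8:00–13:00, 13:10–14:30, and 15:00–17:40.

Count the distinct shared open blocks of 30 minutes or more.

0

Dilnoza → UTC: 15:30–15:40, 16:30–17:30, 18:50–19:20, 21:10–21:30, 21:50–22:00.
Elena → UTC: 15:50–16:30, 16:50–17:10, 17:30–18:50.
Viktor → UTC: 01:00–03:10, 03:30–04:40, 05:50–08:50.
Dana → UTC: 09:10–09:20, 12:30–13:20, 13:50–14:30, 15:00–15:20, 16:30–17:20.
Keiko → UTC: 11:00–16:00, 16:10–17:30, 18:00–20:40.
Dilnoza ∩ Elena: 16:50–17:10.
Dilnoza ∩ Elena ∩ Viktor: (none).
Dilnoza ∩ Elena ∩ Viktor ∩ Dana: (none).
Dilnoza ∩ Elena ∩ Viktor ∩ Dana ∩ Keiko: (none).
Windows ≥ 30 min: (none).
That's 0 windows.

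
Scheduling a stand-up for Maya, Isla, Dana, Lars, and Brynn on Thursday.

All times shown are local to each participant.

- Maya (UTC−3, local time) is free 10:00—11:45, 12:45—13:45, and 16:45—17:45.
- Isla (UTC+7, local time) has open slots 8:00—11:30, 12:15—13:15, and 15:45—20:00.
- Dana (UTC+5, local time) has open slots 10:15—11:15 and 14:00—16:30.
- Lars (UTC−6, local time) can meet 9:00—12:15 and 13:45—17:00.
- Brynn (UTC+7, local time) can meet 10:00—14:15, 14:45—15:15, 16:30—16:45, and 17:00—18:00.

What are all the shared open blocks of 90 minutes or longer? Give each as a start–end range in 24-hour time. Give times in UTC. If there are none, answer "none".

Maya → UTC: 13:00–14:45, 15:45–16:45, 19:45–20:45.
Isla → UTC: 01:00–04:30, 05:15–06:15, 08:45–13:00.
Dana → UTC: 05:15–06:15, 09:00–11:30.
Lars → UTC: 15:00–18:15, 19:45–23:00.
Brynn → UTC: 03:00–07:15, 07:45–08:15, 09:30–09:45, 10:00–11:00.
Maya ∩ Isla: (none).
Maya ∩ Isla ∩ Dana: (none).
Maya ∩ Isla ∩ Dana ∩ Lars: (none).
Maya ∩ Isla ∩ Dana ∩ Lars ∩ Brynn: (none).
Windows ≥ 90 min: (none).

none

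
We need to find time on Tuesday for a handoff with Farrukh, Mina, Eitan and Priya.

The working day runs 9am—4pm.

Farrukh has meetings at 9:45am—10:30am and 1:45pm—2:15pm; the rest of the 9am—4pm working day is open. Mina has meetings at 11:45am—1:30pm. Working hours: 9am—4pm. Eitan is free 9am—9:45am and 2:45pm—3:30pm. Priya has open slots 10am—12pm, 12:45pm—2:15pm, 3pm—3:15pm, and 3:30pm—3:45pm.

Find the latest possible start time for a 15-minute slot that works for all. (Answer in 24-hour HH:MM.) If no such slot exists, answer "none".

15:00

Farrukh free within 09:00–16:00: 09:00–09:45, 10:30–13:45, 14:15–16:00.
Mina free within 09:00–16:00: 09:00–11:45, 13:30–16:00.
Farrukh ∩ Mina: 09:00–09:45, 10:30–11:45, 13:30–13:45, 14:15–16:00.
Farrukh ∩ Mina ∩ Eitan: 09:00–09:45, 14:45–15:30.
Farrukh ∩ Mina ∩ Eitan ∩ Priya: 15:00–15:15.
Windows ≥ 15 min: 15:00–15:15.
Latest start in the last window 15:00–15:15 is 15:15 − 15 min = 15:00.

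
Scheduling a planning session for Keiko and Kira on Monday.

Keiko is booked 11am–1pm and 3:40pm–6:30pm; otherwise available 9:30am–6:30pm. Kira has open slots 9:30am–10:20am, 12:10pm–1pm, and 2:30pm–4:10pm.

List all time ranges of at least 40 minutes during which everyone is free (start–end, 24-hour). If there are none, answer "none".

09:30–10:20, 14:30–15:40

Keiko free within 09:30–18:30: 09:30–11:00, 13:00–15:40.
Keiko ∩ Kira: 09:30–10:20, 14:30–15:40.
Windows ≥ 40 min: 09:30–10:20, 14:30–15:40.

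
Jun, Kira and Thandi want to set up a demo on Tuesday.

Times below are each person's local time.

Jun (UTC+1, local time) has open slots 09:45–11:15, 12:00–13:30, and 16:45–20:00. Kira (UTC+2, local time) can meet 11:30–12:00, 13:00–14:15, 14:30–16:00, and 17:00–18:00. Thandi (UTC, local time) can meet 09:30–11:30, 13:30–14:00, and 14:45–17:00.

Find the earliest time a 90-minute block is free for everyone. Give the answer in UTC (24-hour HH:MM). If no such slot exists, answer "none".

none

Jun → UTC: 08:45–10:15, 11:00–12:30, 15:45–19:00.
Kira → UTC: 09:30–10:00, 11:00–12:15, 12:30–14:00, 15:00–16:00.
Thandi → UTC: 09:30–11:30, 13:30–14:00, 14:45–17:00.
Jun ∩ Kira: 09:30–10:00, 11:00–12:15, 15:45–16:00.
Jun ∩ Kira ∩ Thandi: 09:30–10:00, 11:00–11:30, 15:45–16:00.
Windows ≥ 90 min: (none).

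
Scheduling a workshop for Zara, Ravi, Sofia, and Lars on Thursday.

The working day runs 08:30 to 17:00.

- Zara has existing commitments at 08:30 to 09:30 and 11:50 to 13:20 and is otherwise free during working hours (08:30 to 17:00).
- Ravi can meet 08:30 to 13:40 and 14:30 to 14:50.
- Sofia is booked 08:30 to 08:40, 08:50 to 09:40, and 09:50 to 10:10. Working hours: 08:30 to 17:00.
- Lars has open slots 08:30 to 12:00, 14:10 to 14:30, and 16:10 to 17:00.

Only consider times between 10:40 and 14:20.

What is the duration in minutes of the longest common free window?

Zara free within 08:30–17:00: 09:30–11:50, 13:20–17:00.
Sofia free within 08:30–17:00: 08:40–08:50, 09:40–09:50, 10:10–17:00.
Zara ∩ Ravi: 09:30–11:50, 13:20–13:40, 14:30–14:50.
Zara ∩ Ravi ∩ Sofia: 09:40–09:50, 10:10–11:50, 13:20–13:40, 14:30–14:50.
Zara ∩ Ravi ∩ Sofia ∩ Lars: 09:40–09:50, 10:10–11:50.
Restricted to 10:40–14:20: 10:40–11:50.
Single common window of 70 minutes.

70 minutes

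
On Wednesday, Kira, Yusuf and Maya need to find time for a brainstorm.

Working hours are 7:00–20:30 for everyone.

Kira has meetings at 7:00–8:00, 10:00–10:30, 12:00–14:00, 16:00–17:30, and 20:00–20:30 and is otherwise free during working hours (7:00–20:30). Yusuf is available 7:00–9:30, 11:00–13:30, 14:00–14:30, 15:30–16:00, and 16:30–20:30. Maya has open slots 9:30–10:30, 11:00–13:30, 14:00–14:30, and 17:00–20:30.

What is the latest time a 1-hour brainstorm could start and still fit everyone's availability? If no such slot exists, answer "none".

Kira free within 07:00–20:30: 08:00–10:00, 10:30–12:00, 14:00–16:00, 17:30–20:00.
Kira ∩ Yusuf: 08:00–09:30, 11:00–12:00, 14:00–14:30, 15:30–16:00, 17:30–20:00.
Kira ∩ Yusuf ∩ Maya: 11:00–12:00, 14:00–14:30, 17:30–20:00.
Windows ≥ 60 min: 11:00–12:00, 17:30–20:00.
Latest start in the last window 17:30–20:00 is 20:00 − 60 min = 19:00.

19:00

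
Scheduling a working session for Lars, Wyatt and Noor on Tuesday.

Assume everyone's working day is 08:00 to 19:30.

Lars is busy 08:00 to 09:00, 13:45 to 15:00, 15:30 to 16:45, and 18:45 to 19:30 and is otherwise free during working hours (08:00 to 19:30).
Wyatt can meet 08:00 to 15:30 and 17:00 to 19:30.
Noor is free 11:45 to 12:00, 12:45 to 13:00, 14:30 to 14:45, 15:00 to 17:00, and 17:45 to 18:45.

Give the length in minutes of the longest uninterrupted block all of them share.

Lars free within 08:00–19:30: 09:00–13:45, 15:00–15:30, 16:45–18:45.
Lars ∩ Wyatt: 09:00–13:45, 15:00–15:30, 17:00–18:45.
Lars ∩ Wyatt ∩ Noor: 11:45–12:00, 12:45–13:00, 15:00–15:30, 17:45–18:45.
Common window lengths: 15, 15, 30, 60 min; longest is 60.

60 minutes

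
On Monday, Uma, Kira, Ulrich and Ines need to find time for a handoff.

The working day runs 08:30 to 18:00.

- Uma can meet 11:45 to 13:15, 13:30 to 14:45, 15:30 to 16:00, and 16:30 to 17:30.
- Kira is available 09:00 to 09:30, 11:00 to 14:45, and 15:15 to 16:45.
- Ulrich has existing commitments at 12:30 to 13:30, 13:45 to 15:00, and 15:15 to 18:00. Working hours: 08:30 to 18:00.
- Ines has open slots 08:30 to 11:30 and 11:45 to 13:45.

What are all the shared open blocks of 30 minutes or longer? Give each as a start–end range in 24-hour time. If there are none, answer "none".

Ulrich free within 08:30–18:00: 08:30–12:30, 13:30–13:45, 15:00–15:15.
Uma ∩ Kira: 11:45–13:15, 13:30–14:45, 15:30–16:00, 16:30–16:45.
Uma ∩ Kira ∩ Ulrich: 11:45–12:30, 13:30–13:45.
Uma ∩ Kira ∩ Ulrich ∩ Ines: 11:45–12:30, 13:30–13:45.
Windows ≥ 30 min: 11:45–12:30.

11:45–12:30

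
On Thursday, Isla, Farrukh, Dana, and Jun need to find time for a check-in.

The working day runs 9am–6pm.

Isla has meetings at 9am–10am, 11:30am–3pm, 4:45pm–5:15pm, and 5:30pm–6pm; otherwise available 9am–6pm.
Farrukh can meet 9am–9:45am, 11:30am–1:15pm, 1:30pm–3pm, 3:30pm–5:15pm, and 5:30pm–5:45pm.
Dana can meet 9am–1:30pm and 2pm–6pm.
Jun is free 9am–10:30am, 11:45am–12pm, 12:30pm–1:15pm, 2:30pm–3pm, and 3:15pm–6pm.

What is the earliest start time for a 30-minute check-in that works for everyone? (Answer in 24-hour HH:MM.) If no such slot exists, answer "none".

15:30

Isla free within 09:00–18:00: 10:00–11:30, 15:00–16:45, 17:15–17:30.
Isla ∩ Farrukh: 15:30–16:45.
Isla ∩ Farrukh ∩ Dana: 15:30–16:45.
Isla ∩ Farrukh ∩ Dana ∩ Jun: 15:30–16:45.
Windows ≥ 30 min: 15:30–16:45.
Earliest such window starts at 15:30.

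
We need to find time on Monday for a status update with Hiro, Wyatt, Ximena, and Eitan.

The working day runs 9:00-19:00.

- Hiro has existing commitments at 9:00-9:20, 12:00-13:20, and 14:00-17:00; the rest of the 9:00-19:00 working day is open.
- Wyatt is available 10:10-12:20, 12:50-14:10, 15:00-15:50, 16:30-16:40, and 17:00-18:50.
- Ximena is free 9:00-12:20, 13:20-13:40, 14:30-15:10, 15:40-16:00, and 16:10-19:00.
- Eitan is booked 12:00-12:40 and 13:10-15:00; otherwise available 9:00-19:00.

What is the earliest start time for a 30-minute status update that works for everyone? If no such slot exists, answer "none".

Hiro free within 09:00–19:00: 09:20–12:00, 13:20–14:00, 17:00–19:00.
Eitan free within 09:00–19:00: 09:00–12:00, 12:40–13:10, 15:00–19:00.
Hiro ∩ Wyatt: 10:10–12:00, 13:20–14:00, 17:00–18:50.
Hiro ∩ Wyatt ∩ Ximena: 10:10–12:00, 13:20–13:40, 17:00–18:50.
Hiro ∩ Wyatt ∩ Ximena ∩ Eitan: 10:10–12:00, 17:00–18:50.
Windows ≥ 30 min: 10:10–12:00, 17:00–18:50.
Earliest such window starts at 10:10.

10:10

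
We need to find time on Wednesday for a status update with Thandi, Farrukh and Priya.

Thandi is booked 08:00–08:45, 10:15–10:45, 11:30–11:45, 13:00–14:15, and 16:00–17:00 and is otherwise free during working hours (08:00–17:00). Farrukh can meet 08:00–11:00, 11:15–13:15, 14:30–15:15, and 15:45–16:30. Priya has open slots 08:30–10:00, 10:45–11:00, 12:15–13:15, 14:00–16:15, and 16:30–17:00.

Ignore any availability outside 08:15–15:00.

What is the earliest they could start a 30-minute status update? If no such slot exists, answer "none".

Thandi free within 08:00–17:00: 08:45–10:15, 10:45–11:30, 11:45–13:00, 14:15–16:00.
Thandi ∩ Farrukh: 08:45–10:15, 10:45–11:00, 11:15–11:30, 11:45–13:00, 14:30–15:15, 15:45–16:00.
Thandi ∩ Farrukh ∩ Priya: 08:45–10:00, 10:45–11:00, 12:15–13:00, 14:30–15:15, 15:45–16:00.
Restricted to 08:15–15:00: 08:45–10:00, 10:45–11:00, 12:15–13:00, 14:30–15:00.
Windows ≥ 30 min: 08:45–10:00, 12:15–13:00, 14:30–15:00.
Earliest such window starts at 08:45.

08:45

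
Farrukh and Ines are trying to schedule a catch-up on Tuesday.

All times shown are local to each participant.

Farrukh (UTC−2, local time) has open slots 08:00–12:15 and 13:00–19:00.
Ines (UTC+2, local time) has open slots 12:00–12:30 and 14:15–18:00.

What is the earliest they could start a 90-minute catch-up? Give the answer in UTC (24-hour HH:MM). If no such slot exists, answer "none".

12:15

Farrukh → UTC: 10:00–14:15, 15:00–21:00.
Ines → UTC: 10:00–10:30, 12:15–16:00.
Farrukh ∩ Ines: 10:00–10:30, 12:15–14:15, 15:00–16:00.
Windows ≥ 90 min: 12:15–14:15.
Earliest such window starts at 12:15.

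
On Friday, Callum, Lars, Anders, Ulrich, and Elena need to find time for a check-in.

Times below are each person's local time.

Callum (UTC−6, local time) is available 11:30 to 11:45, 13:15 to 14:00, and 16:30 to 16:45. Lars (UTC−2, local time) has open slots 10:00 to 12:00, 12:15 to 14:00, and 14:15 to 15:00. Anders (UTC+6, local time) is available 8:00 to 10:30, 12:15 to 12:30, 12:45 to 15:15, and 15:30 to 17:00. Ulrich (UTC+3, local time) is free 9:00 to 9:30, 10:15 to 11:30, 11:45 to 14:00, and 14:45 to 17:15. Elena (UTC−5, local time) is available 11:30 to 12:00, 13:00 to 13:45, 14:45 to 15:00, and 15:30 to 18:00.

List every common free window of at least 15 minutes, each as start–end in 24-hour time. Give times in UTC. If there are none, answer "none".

none

Callum → UTC: 17:30–17:45, 19:15–20:00, 22:30–22:45.
Lars → UTC: 12:00–14:00, 14:15–16:00, 16:15–17:00.
Anders → UTC: 02:00–04:30, 06:15–06:30, 06:45–09:15, 09:30–11:00.
Ulrich → UTC: 06:00–06:30, 07:15–08:30, 08:45–11:00, 11:45–14:15.
Elena → UTC: 16:30–17:00, 18:00–18:45, 19:45–20:00, 20:30–23:00.
Callum ∩ Lars: (none).
Callum ∩ Lars ∩ Anders: (none).
Callum ∩ Lars ∩ Anders ∩ Ulrich: (none).
Callum ∩ Lars ∩ Anders ∩ Ulrich ∩ Elena: (none).
Windows ≥ 15 min: (none).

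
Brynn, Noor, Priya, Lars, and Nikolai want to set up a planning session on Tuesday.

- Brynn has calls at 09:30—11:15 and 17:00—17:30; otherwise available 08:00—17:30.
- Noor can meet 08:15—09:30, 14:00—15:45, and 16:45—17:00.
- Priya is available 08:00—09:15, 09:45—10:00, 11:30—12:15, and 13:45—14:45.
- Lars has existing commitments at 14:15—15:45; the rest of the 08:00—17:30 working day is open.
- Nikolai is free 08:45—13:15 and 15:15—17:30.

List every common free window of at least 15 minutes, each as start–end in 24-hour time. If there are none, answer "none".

Brynn free within 08:00–17:30: 08:00–09:30, 11:15–17:00.
Lars free within 08:00–17:30: 08:00–14:15, 15:45–17:30.
Brynn ∩ Noor: 08:15–09:30, 14:00–15:45, 16:45–17:00.
Brynn ∩ Noor ∩ Priya: 08:15–09:15, 14:00–14:45.
Brynn ∩ Noor ∩ Priya ∩ Lars: 08:15–09:15, 14:00–14:15.
Brynn ∩ Noor ∩ Priya ∩ Lars ∩ Nikolai: 08:45–09:15.
Windows ≥ 15 min: 08:45–09:15.

08:45–09:15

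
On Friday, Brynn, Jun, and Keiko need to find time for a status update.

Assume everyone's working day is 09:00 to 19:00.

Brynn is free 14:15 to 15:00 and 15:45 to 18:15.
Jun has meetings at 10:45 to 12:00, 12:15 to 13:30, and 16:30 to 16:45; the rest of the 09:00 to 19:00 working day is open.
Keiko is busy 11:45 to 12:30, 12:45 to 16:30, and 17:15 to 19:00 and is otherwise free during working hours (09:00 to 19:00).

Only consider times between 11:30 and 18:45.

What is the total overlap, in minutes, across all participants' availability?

30 minutes

Jun free within 09:00–19:00: 09:00–10:45, 12:00–12:15, 13:30–16:30, 16:45–19:00.
Keiko free within 09:00–19:00: 09:00–11:45, 12:30–12:45, 16:30–17:15.
Brynn ∩ Jun: 14:15–15:00, 15:45–16:30, 16:45–18:15.
Brynn ∩ Jun ∩ Keiko: 16:45–17:15.
Restricted to 11:30–18:45: 16:45–17:15.
Total common minutes: 30.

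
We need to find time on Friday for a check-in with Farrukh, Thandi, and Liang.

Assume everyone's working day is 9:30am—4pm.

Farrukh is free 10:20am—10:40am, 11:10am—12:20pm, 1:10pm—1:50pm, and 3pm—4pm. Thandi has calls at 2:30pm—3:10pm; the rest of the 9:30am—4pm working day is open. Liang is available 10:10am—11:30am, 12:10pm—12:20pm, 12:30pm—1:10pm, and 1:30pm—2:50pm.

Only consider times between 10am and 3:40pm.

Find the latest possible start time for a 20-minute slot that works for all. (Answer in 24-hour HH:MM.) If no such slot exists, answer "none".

13:30

Thandi free within 09:30–16:00: 09:30–14:30, 15:10–16:00.
Farrukh ∩ Thandi: 10:20–10:40, 11:10–12:20, 13:10–13:50, 15:10–16:00.
Farrukh ∩ Thandi ∩ Liang: 10:20–10:40, 11:10–11:30, 12:10–12:20, 13:30–13:50.
Restricted to 10:00–15:40: 10:20–10:40, 11:10–11:30, 12:10–12:20, 13:30–13:50.
Windows ≥ 20 min: 10:20–10:40, 11:10–11:30, 13:30–13:50.
Latest start in the last window 13:30–13:50 is 13:50 − 20 min = 13:30.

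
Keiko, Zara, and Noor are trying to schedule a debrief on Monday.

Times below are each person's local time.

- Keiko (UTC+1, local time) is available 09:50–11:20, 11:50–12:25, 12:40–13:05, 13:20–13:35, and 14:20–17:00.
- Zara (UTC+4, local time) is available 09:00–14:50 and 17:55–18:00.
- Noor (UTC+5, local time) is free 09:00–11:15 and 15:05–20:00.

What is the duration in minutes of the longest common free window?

15 minutes

Keiko → UTC: 08:50–10:20, 10:50–11:25, 11:40–12:05, 12:20–12:35, 13:20–16:00.
Zara → UTC: 05:00–10:50, 13:55–14:00.
Noor → UTC: 04:00–06:15, 10:05–15:00.
Keiko ∩ Zara: 08:50–10:20, 13:55–14:00.
Keiko ∩ Zara ∩ Noor: 10:05–10:20, 13:55–14:00.
Common window lengths: 15, 5 min; longest is 15.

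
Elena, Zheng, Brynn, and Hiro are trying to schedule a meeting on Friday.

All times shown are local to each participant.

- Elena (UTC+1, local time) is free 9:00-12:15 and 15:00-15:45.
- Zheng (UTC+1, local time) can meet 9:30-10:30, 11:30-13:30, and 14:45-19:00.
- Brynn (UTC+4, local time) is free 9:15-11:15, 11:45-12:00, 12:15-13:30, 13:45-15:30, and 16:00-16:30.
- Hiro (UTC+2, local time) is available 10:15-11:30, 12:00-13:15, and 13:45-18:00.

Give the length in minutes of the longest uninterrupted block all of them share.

60 minutes

Elena → UTC: 08:00–11:15, 14:00–14:45.
Zheng → UTC: 08:30–09:30, 10:30–12:30, 13:45–18:00.
Brynn → UTC: 05:15–07:15, 07:45–08:00, 08:15–09:30, 09:45–11:30, 12:00–12:30.
Hiro → UTC: 08:15–09:30, 10:00–11:15, 11:45–16:00.
Elena ∩ Zheng: 08:30–09:30, 10:30–11:15, 14:00–14:45.
Elena ∩ Zheng ∩ Brynn: 08:30–09:30, 10:30–11:15.
Elena ∩ Zheng ∩ Brynn ∩ Hiro: 08:30–09:30, 10:30–11:15.
Common window lengths: 60, 45 min; longest is 60.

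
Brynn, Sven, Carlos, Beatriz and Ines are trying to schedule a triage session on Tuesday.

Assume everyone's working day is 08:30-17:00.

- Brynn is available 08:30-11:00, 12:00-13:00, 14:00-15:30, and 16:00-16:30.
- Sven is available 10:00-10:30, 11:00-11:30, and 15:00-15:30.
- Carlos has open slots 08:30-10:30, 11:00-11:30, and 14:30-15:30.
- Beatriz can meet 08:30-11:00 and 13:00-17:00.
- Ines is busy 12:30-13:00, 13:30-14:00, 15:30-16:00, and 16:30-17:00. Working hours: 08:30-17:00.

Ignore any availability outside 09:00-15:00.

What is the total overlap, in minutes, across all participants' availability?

30 minutes

Ines free within 08:30–17:00: 08:30–12:30, 13:00–13:30, 14:00–15:30, 16:00–16:30.
Brynn ∩ Sven: 10:00–10:30, 15:00–15:30.
Brynn ∩ Sven ∩ Carlos: 10:00–10:30, 15:00–15:30.
Brynn ∩ Sven ∩ Carlos ∩ Beatriz: 10:00–10:30, 15:00–15:30.
Brynn ∩ Sven ∩ Carlos ∩ Beatriz ∩ Ines: 10:00–10:30, 15:00–15:30.
Restricted to 09:00–15:00: 10:00–10:30.
Total common minutes: 30.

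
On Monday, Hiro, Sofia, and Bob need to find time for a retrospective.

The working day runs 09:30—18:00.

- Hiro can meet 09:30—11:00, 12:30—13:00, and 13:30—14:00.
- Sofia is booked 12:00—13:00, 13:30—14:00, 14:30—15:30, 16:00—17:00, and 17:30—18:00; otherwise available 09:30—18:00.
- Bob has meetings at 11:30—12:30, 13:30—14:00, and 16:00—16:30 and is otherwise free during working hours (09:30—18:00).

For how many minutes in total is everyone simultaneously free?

90 minutes

Sofia free within 09:30–18:00: 09:30–12:00, 13:00–13:30, 14:00–14:30, 15:30–16:00, 17:00–17:30.
Bob free within 09:30–18:00: 09:30–11:30, 12:30–13:30, 14:00–16:00, 16:30–18:00.
Hiro ∩ Sofia: 09:30–11:00.
Hiro ∩ Sofia ∩ Bob: 09:30–11:00.
Total common minutes: 90.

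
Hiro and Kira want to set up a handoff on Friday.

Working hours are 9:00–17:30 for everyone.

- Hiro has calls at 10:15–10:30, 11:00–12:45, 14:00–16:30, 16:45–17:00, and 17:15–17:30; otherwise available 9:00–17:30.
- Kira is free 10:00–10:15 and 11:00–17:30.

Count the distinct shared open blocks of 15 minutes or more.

4

Hiro free within 09:00–17:30: 09:00–10:15, 10:30–11:00, 12:45–14:00, 16:30–16:45, 17:00–17:15.
Hiro ∩ Kira: 10:00–10:15, 12:45–14:00, 16:30–16:45, 17:00–17:15.
Windows ≥ 15 min: 10:00–10:15, 12:45–14:00, 16:30–16:45, 17:00–17:15.
That's 4 windows.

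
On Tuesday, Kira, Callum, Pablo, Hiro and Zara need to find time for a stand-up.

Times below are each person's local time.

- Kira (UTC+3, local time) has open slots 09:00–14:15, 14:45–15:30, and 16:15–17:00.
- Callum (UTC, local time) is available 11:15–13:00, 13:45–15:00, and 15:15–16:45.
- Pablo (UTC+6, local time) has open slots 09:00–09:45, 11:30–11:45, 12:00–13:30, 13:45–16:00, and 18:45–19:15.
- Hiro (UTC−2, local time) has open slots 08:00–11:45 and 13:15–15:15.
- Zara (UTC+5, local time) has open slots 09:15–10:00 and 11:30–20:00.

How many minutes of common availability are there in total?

Kira → UTC: 06:00–11:15, 11:45–12:30, 13:15–14:00.
Callum → UTC: 11:15–13:00, 13:45–15:00, 15:15–16:45.
Pablo → UTC: 03:00–03:45, 05:30–05:45, 06:00–07:30, 07:45–10:00, 12:45–13:15.
Hiro → UTC: 10:00–13:45, 15:15–17:15.
Zara → UTC: 04:15–05:00, 06:30–15:00.
Kira ∩ Callum: 11:45–12:30, 13:45–14:00.
Kira ∩ Callum ∩ Pablo: (none).
Kira ∩ Callum ∩ Pablo ∩ Hiro: (none).
Kira ∩ Callum ∩ Pablo ∩ Hiro ∩ Zara: (none).
Total common minutes: 0.

0 minutes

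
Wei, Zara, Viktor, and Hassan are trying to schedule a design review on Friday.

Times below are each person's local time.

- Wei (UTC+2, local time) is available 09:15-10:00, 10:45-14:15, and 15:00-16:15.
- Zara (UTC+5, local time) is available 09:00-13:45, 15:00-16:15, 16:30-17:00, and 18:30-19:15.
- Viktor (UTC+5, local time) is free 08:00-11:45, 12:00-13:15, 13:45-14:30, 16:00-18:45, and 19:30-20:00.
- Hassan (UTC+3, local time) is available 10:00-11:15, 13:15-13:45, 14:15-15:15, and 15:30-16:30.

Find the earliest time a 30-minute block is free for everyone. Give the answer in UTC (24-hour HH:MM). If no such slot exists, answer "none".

Wei → UTC: 07:15–08:00, 08:45–12:15, 13:00–14:15.
Zara → UTC: 04:00–08:45, 10:00–11:15, 11:30–12:00, 13:30–14:15.
Viktor → UTC: 03:00–06:45, 07:00–08:15, 08:45–09:30, 11:00–13:45, 14:30–15:00.
Hassan → UTC: 07:00–08:15, 10:15–10:45, 11:15–12:15, 12:30–13:30.
Wei ∩ Zara: 07:15–08:00, 10:00–11:15, 11:30–12:00, 13:30–14:15.
Wei ∩ Zara ∩ Viktor: 07:15–08:00, 11:00–11:15, 11:30–12:00, 13:30–13:45.
Wei ∩ Zara ∩ Viktor ∩ Hassan: 07:15–08:00, 11:30–12:00.
Windows ≥ 30 min: 07:15–08:00, 11:30–12:00.
Earliest such window starts at 07:15.

07:15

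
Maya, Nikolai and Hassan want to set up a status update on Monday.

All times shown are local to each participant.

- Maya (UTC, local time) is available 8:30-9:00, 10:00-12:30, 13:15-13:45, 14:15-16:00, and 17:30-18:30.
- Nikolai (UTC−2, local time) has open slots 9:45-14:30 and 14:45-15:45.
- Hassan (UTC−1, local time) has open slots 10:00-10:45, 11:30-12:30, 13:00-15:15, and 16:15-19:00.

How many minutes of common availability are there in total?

135 minutes

Maya → UTC: 08:30–09:00, 10:00–12:30, 13:15–13:45, 14:15–16:00, 17:30–18:30.
Nikolai → UTC: 11:45–16:30, 16:45–17:45.
Hassan → UTC: 11:00–11:45, 12:30–13:30, 14:00–16:15, 17:15–20:00.
Maya ∩ Nikolai: 11:45–12:30, 13:15–13:45, 14:15–16:00, 17:30–17:45.
Maya ∩ Nikolai ∩ Hassan: 13:15–13:30, 14:15–16:00, 17:30–17:45.
Total common minutes: 15 + 105 + 15 = 135.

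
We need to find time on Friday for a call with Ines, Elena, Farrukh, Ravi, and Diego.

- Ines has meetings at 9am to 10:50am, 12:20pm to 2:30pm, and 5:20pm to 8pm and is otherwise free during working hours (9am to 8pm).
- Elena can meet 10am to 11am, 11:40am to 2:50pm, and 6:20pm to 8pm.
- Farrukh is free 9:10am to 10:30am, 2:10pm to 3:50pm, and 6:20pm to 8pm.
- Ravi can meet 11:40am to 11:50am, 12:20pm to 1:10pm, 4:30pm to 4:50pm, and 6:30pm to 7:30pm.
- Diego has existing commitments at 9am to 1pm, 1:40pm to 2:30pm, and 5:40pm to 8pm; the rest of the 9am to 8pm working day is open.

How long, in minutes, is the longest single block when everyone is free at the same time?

Ines free within 09:00–20:00: 10:50–12:20, 14:30–17:20.
Diego free within 09:00–20:00: 13:00–13:40, 14:30–17:40.
Ines ∩ Elena: 10:50–11:00, 11:40–12:20, 14:30–14:50.
Ines ∩ Elena ∩ Farrukh: 14:30–14:50.
Ines ∩ Elena ∩ Farrukh ∩ Ravi: (none).
Ines ∩ Elena ∩ Farrukh ∩ Ravi ∩ Diego: (none).
No common window.

0 minutes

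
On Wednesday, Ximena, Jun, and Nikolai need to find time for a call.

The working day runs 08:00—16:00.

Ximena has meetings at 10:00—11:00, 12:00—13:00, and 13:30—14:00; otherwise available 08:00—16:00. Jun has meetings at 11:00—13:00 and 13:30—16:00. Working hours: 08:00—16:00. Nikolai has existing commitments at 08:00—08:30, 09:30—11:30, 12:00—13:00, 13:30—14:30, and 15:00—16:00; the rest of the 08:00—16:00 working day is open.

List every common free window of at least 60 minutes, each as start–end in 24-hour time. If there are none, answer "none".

Ximena free within 08:00–16:00: 08:00–10:00, 11:00–12:00, 13:00–13:30, 14:00–16:00.
Jun free within 08:00–16:00: 08:00–11:00, 13:00–13:30.
Nikolai free within 08:00–16:00: 08:30–09:30, 11:30–12:00, 13:00–13:30, 14:30–15:00.
Ximena ∩ Jun: 08:00–10:00, 13:00–13:30.
Ximena ∩ Jun ∩ Nikolai: 08:30–09:30, 13:00–13:30.
Windows ≥ 60 min: 08:30–09:30.

08:30–09:30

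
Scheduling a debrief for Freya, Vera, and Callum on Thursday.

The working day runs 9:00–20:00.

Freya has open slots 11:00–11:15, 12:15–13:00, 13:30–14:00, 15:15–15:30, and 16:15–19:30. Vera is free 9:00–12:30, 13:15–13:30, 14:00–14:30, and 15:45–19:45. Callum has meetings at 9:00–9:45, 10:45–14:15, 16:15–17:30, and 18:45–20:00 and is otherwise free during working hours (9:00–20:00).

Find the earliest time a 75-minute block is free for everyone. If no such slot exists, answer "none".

Callum free within 09:00–20:00: 09:45–10:45, 14:15–16:15, 17:30–18:45.
Freya ∩ Vera: 11:00–11:15, 12:15–12:30, 16:15–19:30.
Freya ∩ Vera ∩ Callum: 17:30–18:45.
Windows ≥ 75 min: 17:30–18:45.
Earliest such window starts at 17:30.

17:30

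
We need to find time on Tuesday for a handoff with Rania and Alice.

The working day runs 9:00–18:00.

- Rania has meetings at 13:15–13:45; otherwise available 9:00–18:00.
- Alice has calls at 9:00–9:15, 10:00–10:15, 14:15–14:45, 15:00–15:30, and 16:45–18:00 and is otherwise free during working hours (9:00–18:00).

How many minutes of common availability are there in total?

Rania free within 09:00–18:00: 09:00–13:15, 13:45–18:00.
Alice free within 09:00–18:00: 09:15–10:00, 10:15–14:15, 14:45–15:00, 15:30–16:45.
Rania ∩ Alice: 09:15–10:00, 10:15–13:15, 13:45–14:15, 14:45–15:00, 15:30–16:45.
Total common minutes: 45 + 180 + 30 + 15 + 75 = 345.

345 minutes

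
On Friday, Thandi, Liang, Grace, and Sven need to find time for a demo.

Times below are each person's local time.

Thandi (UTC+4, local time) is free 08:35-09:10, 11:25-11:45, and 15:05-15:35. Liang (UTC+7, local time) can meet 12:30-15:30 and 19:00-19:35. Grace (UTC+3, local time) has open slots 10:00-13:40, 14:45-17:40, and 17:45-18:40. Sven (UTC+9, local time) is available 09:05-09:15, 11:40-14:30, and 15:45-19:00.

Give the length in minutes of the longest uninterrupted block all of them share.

Thandi → UTC: 04:35–05:10, 07:25–07:45, 11:05–11:35.
Liang → UTC: 05:30–08:30, 12:00–12:35.
Grace → UTC: 07:00–10:40, 11:45–14:40, 14:45–15:40.
Sven → UTC: 00:05–00:15, 02:40–05:30, 06:45–10:00.
Thandi ∩ Liang: 07:25–07:45.
Thandi ∩ Liang ∩ Grace: 07:25–07:45.
Thandi ∩ Liang ∩ Grace ∩ Sven: 07:25–07:45.
Single common window of 20 minutes.

20 minutes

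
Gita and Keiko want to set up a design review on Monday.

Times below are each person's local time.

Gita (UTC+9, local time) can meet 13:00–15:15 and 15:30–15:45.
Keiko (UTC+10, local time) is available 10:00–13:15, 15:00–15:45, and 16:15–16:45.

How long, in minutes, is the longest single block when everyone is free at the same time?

45 minutes

Gita → UTC: 04:00–06:15, 06:30–06:45.
Keiko → UTC: 00:00–03:15, 05:00–05:45, 06:15–06:45.
Gita ∩ Keiko: 05:00–05:45, 06:30–06:45.
Common window lengths: 45, 15 min; longest is 45.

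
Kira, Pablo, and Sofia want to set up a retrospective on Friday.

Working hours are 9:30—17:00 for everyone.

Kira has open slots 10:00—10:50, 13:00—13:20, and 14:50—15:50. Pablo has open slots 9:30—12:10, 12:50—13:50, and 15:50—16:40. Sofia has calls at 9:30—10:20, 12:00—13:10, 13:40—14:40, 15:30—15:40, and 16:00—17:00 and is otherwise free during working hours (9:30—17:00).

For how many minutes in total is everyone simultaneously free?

Sofia free within 09:30–17:00: 10:20–12:00, 13:10–13:40, 14:40–15:30, 15:40–16:00.
Kira ∩ Pablo: 10:00–10:50, 13:00–13:20.
Kira ∩ Pablo ∩ Sofia: 10:20–10:50, 13:10–13:20.
Total common minutes: 30 + 10 = 40.

40 minutes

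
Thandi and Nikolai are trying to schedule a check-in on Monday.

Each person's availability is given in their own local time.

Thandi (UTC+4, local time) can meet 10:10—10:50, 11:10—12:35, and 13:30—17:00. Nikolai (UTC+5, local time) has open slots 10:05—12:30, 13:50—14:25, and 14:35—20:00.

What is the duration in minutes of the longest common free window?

205 minutes

Thandi → UTC: 06:10–06:50, 07:10–08:35, 09:30–13:00.
Nikolai → UTC: 05:05–07:30, 08:50–09:25, 09:35–15:00.
Thandi ∩ Nikolai: 06:10–06:50, 07:10–07:30, 09:35–13:00.
Common window lengths: 40, 20, 205 min; longest is 205.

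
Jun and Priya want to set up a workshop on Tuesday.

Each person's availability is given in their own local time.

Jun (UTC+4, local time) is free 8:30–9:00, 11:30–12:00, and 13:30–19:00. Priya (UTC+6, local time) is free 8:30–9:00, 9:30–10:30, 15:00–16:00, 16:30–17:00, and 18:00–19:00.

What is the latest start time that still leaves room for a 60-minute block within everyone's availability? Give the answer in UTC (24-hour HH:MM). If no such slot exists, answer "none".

Jun → UTC: 04:30–05:00, 07:30–08:00, 09:30–15:00.
Priya → UTC: 02:30–03:00, 03:30–04:30, 09:00–10:00, 10:30–11:00, 12:00–13:00.
Jun ∩ Priya: 09:30–10:00, 10:30–11:00, 12:00–13:00.
Windows ≥ 60 min: 12:00–13:00.
Latest start in the last window 12:00–13:00 is 13:00 − 60 min = 12:00.

12:00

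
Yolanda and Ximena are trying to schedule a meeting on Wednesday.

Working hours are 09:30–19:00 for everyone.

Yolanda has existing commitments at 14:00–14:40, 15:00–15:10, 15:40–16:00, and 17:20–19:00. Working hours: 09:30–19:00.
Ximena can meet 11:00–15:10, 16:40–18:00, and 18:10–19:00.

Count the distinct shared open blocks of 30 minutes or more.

2

Yolanda free within 09:30–19:00: 09:30–14:00, 14:40–15:00, 15:10–15:40, 16:00–17:20.
Yolanda ∩ Ximena: 11:00–14:00, 14:40–15:00, 16:40–17:20.
Windows ≥ 30 min: 11:00–14:00, 16:40–17:20.
That's 2 windows.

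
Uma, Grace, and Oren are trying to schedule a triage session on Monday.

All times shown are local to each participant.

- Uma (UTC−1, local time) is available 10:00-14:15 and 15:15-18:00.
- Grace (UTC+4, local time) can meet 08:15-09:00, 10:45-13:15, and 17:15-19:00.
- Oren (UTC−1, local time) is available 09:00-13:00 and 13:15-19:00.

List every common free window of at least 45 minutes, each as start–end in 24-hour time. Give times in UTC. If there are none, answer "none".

13:15–14:00, 14:15–15:00

Uma → UTC: 11:00–15:15, 16:15–19:00.
Grace → UTC: 04:15–05:00, 06:45–09:15, 13:15–15:00.
Oren → UTC: 10:00–14:00, 14:15–20:00.
Uma ∩ Grace: 13:15–15:00.
Uma ∩ Grace ∩ Oren: 13:15–14:00, 14:15–15:00.
Windows ≥ 45 min: 13:15–14:00, 14:15–15:00.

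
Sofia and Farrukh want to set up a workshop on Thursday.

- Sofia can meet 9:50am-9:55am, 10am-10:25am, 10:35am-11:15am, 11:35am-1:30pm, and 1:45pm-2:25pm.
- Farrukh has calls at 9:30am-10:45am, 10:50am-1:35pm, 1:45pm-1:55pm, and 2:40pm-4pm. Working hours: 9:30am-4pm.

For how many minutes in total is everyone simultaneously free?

Farrukh free within 09:30–16:00: 10:45–10:50, 13:35–13:45, 13:55–14:40.
Sofia ∩ Farrukh: 10:45–10:50, 13:55–14:25.
Total common minutes: 5 + 30 = 35.

35 minutes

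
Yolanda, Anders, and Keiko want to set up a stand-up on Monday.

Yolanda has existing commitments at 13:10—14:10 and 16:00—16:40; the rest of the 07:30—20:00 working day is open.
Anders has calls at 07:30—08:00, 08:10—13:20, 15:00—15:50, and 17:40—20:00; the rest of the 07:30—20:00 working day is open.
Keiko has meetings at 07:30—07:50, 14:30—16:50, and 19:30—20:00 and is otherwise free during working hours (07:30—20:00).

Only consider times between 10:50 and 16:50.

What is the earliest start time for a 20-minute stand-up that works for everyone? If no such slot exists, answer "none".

Yolanda free within 07:30–20:00: 07:30–13:10, 14:10–16:00, 16:40–20:00.
Anders free within 07:30–20:00: 08:00–08:10, 13:20–15:00, 15:50–17:40.
Keiko free within 07:30–20:00: 07:50–14:30, 16:50–19:30.
Yolanda ∩ Anders: 08:00–08:10, 14:10–15:00, 15:50–16:00, 16:40–17:40.
Yolanda ∩ Anders ∩ Keiko: 08:00–08:10, 14:10–14:30, 16:50–17:40.
Restricted to 10:50–16:50: 14:10–14:30.
Windows ≥ 20 min: 14:10–14:30.
Earliest such window starts at 14:10.

14:10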